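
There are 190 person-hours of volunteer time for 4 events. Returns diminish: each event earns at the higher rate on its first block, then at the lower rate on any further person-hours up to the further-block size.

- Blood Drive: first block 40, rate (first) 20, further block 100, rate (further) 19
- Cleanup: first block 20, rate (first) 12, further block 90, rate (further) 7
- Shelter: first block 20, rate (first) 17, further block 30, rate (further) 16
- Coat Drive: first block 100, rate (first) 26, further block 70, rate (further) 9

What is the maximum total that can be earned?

Rank every tier by rate: Coat Drive/first 26 > Blood Drive/first 20 > Blood Drive/second 19 > Shelter/first 17 > Shelter/second 16 > Cleanup/first 12 > Coat Drive/second 9 > Cleanup/second 7.
Coat Drive first at 26: fill all 100 — 90 left.
Fill Blood Drive first block (40 at 20) — 50 left.
Blood Drive second at 19: only 50 left, fill 50.
Total = 26×100 + 20×40 + 19×50 = 4350.

4350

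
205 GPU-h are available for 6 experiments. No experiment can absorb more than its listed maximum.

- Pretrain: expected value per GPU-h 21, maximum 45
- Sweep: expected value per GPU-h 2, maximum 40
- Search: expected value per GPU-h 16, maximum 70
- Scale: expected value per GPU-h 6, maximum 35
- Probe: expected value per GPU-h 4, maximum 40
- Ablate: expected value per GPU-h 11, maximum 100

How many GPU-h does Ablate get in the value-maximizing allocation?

90

Highest expected value per GPU-h first: Pretrain 21 > Search 16 > Ablate 11 > Scale 6 > Probe 4 > Sweep 2.
Pretrain takes 45 to reach its cap of 45 — 160 left.
Search: +70 to 70 (cap) — 90 left.
Only 90 left; Ablate takes them to reach 90.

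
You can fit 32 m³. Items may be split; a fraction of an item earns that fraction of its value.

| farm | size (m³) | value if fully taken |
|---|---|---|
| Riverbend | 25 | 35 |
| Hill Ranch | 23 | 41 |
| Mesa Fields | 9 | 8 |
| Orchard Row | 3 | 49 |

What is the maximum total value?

Best value per unit of size first: Orchard Row 49/3≈16.3, Hill Ranch 41/23≈1.78, Riverbend 35/25≈1.4, Mesa Fields 8/9≈0.889.
Take all of Orchard Row (3 m³, value 49) → 29 m³ left.
All 23 m³ of Hill Ranch fit (value 41) → 6 remain.
Only 6 m³ remain; take 6/25 of Riverbend for value 35×6/25 = 8.4.
Total value = 98.4.

98.4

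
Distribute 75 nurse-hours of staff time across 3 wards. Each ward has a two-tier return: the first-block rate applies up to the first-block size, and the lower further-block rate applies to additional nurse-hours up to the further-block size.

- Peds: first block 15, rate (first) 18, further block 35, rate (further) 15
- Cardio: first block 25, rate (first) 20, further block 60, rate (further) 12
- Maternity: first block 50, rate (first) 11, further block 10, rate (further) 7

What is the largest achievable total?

Order all 6 blocks by rate: Cardio/T1 20 > Peds/T1 18 > Peds/T2 15 > Cardio/T2 12 > Maternity/T1 11 > Maternity/T2 7.
Cardio T1 at 20: fill all 25 ; 50 left.
Peds/T1 (18): +15 ; 35 left.
Peds/T2 (15): +35 ; 0 left.
Total = 20×25 + 18×15 + 15×35 = 1295.

1295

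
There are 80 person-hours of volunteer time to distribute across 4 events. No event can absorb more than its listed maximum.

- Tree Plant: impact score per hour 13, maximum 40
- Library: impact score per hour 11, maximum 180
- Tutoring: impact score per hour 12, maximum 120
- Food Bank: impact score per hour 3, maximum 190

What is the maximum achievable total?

1000

Highest impact score per hour first: Tree Plant 13 > Tutoring 12 > Library 11 > Food Bank 3.
Give Tree Plant 40 to hit its cap of 40 — 40 left.
Tutoring: +40 (room for 120) → 40. Pool exhausted.
Total = 13×40 + 12×40 = 1000.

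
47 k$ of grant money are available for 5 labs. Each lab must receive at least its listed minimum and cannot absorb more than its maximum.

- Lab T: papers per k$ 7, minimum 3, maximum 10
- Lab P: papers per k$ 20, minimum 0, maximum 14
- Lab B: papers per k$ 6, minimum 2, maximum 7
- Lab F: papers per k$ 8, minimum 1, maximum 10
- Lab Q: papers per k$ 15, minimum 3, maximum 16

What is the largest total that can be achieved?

Meeting every minimum uses 3+0+2+1+3 = 9 k$, leaving 38.
Highest papers per k$ first: Lab P 20 > Lab Q 15 > Lab F 8 > Lab T 7 > Lab B 6.
Give Lab P 14 more to hit its cap of 14 — 24 left.
Give Lab Q 13 more to hit its cap of 16 — 11 left.
Lab F takes 9 more to reach its cap of 10 — 2 left.
Lab T has room for 7 more but only 2 remain, so it gets 5.
Total = 7×5 + 20×14 + 6×2 + 8×10 + 15×16 = 647.

647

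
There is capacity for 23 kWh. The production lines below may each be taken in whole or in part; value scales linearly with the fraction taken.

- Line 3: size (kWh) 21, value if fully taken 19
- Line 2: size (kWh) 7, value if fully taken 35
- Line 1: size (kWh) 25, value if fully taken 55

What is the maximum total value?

Sort by value density: Line 2 35/7≈5, Line 1 55/25≈2.2, Line 3 19/21≈0.905.
All 7 kWh of Line 2 fit (value 35) — 16 remain.
16 kWh left: a 16/25 share of Line 1 gives 55×16/25 = 35.2.
Total value = 70.2.

70.2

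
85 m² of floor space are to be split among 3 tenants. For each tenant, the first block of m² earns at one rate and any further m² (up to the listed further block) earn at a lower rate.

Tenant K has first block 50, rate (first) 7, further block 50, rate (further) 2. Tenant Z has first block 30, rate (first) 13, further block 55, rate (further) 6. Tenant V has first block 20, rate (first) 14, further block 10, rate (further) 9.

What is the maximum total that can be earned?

935

Rank every tier by rate: Tenant V/tier1 14 > Tenant Z/tier1 13 > Tenant V/tier2 9 > Tenant K/tier1 7 > Tenant Z/tier2 6 > Tenant K/tier2 2.
Tenant V/tier1 (14): +20 → 65 left.
Tenant Z tier1 at 13: fill all 30 → 35 left.
Tenant V/tier2 (9): +10 → 25 left.
25 remain; put them into Tenant K tier1 at 7.
Total = 14×20 + 13×30 + 9×10 + 7×25 = 935.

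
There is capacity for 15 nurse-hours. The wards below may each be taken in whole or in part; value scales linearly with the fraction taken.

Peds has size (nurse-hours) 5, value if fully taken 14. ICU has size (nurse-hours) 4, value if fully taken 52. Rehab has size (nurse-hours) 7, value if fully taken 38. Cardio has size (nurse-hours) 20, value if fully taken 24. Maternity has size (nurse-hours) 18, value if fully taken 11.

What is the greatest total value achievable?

101.2

Sort by value density: ICU 52/4≈13, Rehab 38/7≈5.43, Peds 14/5≈2.8, Cardio 24/20≈1.2, Maternity 11/18≈0.611.
All 4 nurse-hours of ICU fit (value 52) → 11 remain.
Rehab: take in full, 7 nurse-hours for value 38 → 4 left.
Only 4 nurse-hours remain; take 4/5 of Peds for value 14×4/5 = 11.2.
Total value = 101.2.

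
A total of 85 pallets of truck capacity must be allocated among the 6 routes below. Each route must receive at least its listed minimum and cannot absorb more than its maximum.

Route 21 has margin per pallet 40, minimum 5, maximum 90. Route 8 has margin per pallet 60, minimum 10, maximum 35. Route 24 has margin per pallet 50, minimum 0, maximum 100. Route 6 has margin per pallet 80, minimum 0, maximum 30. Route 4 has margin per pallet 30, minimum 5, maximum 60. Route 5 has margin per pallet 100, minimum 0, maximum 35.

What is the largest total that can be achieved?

Meeting every minimum uses 5+10+0+0+5+0 = 20 pallets, leaving 65.
Rank by margin per pallet: Route 5 100 > Route 6 80 > Route 8 60 > Route 24 50 > Route 21 40 > Route 4 30.
Route 5 takes 35 more to reach its cap of 35 → 30 left.
Give Route 6 30 more to hit its cap of 30 → 0 left.
Total = 40×5 + 60×10 + 80×30 + 30×5 + 100×35 = 6850.

6850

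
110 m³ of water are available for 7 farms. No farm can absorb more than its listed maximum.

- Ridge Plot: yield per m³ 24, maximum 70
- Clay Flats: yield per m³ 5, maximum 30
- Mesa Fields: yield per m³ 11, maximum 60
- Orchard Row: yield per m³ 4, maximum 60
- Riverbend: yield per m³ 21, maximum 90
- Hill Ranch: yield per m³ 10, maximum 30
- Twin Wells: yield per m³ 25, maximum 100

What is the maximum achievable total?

2740

Order the farms by yield per m³: Twin Wells 25 > Ridge Plot 24 > Riverbend 21 > Mesa Fields 11 > Hill Ranch 10 > Clay Flats 5 > Orchard Row 4.
Twin Wells takes 100 to reach its cap of 100 → 10 left.
Only 10 left; Ridge Plot takes them to reach 10.
Total = 24×10 + 25×100 = 2740.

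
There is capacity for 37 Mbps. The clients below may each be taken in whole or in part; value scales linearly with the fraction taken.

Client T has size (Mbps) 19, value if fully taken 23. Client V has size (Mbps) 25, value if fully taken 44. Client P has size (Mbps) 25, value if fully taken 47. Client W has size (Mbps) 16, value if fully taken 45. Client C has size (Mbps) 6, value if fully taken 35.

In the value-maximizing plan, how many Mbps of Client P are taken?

15

Sort by value density: Client C 35/6≈5.83, Client W 45/16≈2.81, Client P 47/25≈1.88, Client V 44/25≈1.76, Client T 23/19≈1.21.
Take all of Client C (6 Mbps, value 35) ; 31 Mbps left.
Take all of Client W (16 Mbps, value 45) ; 15 Mbps left.
15 Mbps left: a 15/25 share of Client P gives 47×15/25 = 28.2.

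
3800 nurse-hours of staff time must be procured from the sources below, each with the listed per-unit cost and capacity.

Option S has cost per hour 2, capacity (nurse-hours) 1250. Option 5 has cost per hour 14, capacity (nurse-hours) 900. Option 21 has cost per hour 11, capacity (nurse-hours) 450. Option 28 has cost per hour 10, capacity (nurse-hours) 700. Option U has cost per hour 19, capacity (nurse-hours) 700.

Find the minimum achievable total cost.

Cheapest first:
Option S at 2: take all 1250 nurse-hours ; 2550 still needed.
Option 28 (10): use full 700 ; 1850 nurse-hours to go.
Option 21 (11): use full 450 ; 1400 nurse-hours to go.
Option 5 (14): use full 900 ; 500 nurse-hours to go.
Take 500 from Option U at 19 to finish.
Cost = 1250×2 + 700×10 + 450×11 + 900×14 + 500×19 = 36550.

36550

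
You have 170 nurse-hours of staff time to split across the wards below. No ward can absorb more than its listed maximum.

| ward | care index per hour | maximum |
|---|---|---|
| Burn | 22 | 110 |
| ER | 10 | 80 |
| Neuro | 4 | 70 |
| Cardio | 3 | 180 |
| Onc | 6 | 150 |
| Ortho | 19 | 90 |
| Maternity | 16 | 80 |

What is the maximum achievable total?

3560

Rank by care index per hour: Burn 22 > Ortho 19 > Maternity 16 > ER 10 > Onc 6 > Neuro 4 > Cardio 3.
Burn: +110 to 110 (cap) ; 60 left.
Ortho: +60 (room for 90) → 60. Pool exhausted.
Total = 22×110 + 19×60 = 3560.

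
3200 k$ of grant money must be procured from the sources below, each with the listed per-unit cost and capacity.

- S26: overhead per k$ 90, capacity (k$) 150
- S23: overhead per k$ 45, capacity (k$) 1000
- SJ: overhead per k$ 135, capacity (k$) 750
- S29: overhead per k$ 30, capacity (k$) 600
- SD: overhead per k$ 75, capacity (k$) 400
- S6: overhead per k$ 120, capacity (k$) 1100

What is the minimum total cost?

Fill from the cheapest source first.
S29 at 30: take all 600 k$ — 2600 still needed.
S23 at 45: take all 1000 k$ — 1600 still needed.
SD at 75: take all 400 k$ — 1200 still needed.
Take 150 from S26 at 90 — need 1050 more.
Take 1050 from S6 at 120 to finish.
SJ: unused.
Cost = 600×30 + 1000×45 + 400×75 + 150×90 + 1050×120 = 232500.

232500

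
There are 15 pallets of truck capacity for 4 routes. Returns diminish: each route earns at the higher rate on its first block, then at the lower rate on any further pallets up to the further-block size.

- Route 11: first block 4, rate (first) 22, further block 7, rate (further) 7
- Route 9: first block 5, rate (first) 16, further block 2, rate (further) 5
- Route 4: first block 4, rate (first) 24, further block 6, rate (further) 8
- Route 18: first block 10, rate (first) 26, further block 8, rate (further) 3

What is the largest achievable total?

Treat each block as its own option and order by rate: Route 18/first 26 > Route 4/first 24 > Route 11/first 22 > Route 9/first 16 > Route 4/second 8 > Route 11/second 7 > Route 9/second 5 > Route 18/second 3.
Route 18/first (26): +10 — 5 left.
Route 4/first (24): +4 — 1 left.
1 remain; put them into Route 11 first at 22.
Total = 26×10 + 24×4 + 22×1 = 378.

378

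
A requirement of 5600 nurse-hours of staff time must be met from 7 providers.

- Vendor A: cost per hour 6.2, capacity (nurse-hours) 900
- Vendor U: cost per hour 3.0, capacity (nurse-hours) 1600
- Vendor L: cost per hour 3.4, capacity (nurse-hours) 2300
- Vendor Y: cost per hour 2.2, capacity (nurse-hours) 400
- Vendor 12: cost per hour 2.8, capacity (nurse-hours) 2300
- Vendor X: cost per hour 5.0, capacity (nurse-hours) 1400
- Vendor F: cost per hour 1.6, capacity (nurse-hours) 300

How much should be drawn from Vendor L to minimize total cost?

Cheapest first:
Vendor F (1.6): use full 300 ; 5300 nurse-hours to go.
Vendor Y at 2.2: take all 400 nurse-hours ; 4900 still needed.
Vendor 12 at 2.8: take all 2300 nurse-hours ; 2600 still needed.
Take 1600 from Vendor U at 3.0 ; need 1000 more.
Vendor L (3.4): take the remaining 1000 ; done.
Vendor X, Vendor A: unused.

1000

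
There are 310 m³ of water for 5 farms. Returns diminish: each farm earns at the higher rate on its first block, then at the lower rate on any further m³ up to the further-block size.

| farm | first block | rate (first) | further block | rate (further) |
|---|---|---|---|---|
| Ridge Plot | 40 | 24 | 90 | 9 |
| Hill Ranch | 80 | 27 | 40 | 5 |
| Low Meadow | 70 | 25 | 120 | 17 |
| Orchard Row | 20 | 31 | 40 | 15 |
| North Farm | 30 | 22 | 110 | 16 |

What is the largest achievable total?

Order all 10 blocks by rate: Orchard Row/first 31 > Hill Ranch/first 27 > Low Meadow/first 25 > Ridge Plot/first 24 > North Farm/first 22 > Low Meadow/second 17 > North Farm/second 16 > Orchard Row/second 15 > Ridge Plot/second 9 > Hill Ranch/second 5.
Orchard Row/first (31): +20 ; 290 left.
Hill Ranch/first (27): +80 ; 210 left.
Low Meadow first at 25: fill all 70 ; 140 left.
Ridge Plot/first (24): +40 ; 100 left.
Fill North Farm first block (30 at 22) ; 70 left.
Low Meadow/second: +70 of 120 at 17; pool empty.
Total = 31×20 + 27×80 + 25×70 + 24×40 + 22×30 + 17×70 = 7340.

7340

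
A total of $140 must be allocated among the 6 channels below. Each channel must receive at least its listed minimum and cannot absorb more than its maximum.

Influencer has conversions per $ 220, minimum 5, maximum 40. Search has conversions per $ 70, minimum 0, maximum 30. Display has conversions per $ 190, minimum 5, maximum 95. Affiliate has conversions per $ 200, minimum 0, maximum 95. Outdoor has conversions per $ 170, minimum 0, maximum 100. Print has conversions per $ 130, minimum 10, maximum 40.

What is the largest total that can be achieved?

Meeting every minimum uses 5+0+5+0+0+10 = 20 $, leaving 120.
Rank by conversions per $: Influencer 220 > Affiliate 200 > Display 190 > Outdoor 170 > Print 130 > Search 70.
Influencer: +35 to 40 (cap) ; 85 left.
Affiliate: +85 (room for 95) → 85. Pool exhausted.
Total = 220×40 + 190×5 + 200×85 + 130×10 = 28050.

28050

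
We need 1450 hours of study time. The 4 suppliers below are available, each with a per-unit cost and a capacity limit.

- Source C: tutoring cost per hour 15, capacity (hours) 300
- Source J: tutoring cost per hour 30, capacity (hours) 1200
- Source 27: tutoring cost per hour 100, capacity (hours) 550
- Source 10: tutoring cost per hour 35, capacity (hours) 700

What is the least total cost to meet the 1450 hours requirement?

Cheapest first:
Take 300 from Source C at 15 ; need 1150 more.
Source J (30): take the remaining 1150 ; done.
Source 10, Source 27: unused.
Cost = 300×15 + 1150×30 = 39000.

39000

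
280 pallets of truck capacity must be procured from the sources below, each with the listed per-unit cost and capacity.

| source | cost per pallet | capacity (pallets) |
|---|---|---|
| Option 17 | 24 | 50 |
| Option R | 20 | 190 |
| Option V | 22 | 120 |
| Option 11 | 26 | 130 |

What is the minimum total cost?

5780

Fill from the cheapest source first.
Take 190 from Option R at 20 → need 90 more.
Option V (22): take the remaining 90 → done.
Option 17, Option 11: unused.
Cost = 190×20 + 90×22 = 5780.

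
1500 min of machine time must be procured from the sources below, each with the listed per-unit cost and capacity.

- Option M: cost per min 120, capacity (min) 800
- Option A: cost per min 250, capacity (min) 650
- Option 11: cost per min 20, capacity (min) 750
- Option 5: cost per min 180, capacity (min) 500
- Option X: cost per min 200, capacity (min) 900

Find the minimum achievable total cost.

105000

Cheapest first:
Option 11 (20): use full 750 ; 750 min to go.
Option M at 120: take 750 of its 800 ; requirement met.
Option 5, Option X, Option A: unused.
Cost = 750×20 + 750×120 = 105000.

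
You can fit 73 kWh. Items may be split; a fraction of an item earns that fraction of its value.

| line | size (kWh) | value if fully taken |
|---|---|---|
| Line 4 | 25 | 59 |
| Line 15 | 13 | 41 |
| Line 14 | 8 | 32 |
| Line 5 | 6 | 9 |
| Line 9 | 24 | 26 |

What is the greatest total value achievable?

163.75

Best value per unit of size first: Line 14 32/8≈4, Line 15 41/13≈3.15, Line 4 59/25≈2.36, Line 5 9/6≈1.5, Line 9 26/24≈1.08.
Take all of Line 14 (8 kWh, value 32) ; 65 kWh left.
All 13 kWh of Line 15 fit (value 41) ; 52 remain.
Line 4: take in full, 25 kWh for value 59 ; 27 left.
Line 5: take in full, 6 kWh for value 9 ; 21 left.
Fill the last 21 kWh with part of Line 9: 21/24 of it earns 22.75.
Total value = 163.75.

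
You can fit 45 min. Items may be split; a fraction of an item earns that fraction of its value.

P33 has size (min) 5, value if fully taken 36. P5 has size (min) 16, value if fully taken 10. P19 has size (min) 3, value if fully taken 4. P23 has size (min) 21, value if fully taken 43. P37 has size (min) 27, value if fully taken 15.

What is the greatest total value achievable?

93

Sort by value density: P33 36/5≈7.2, P23 43/21≈2.05, P19 4/3≈1.33, P5 10/16≈0.625, P37 15/27≈0.556.
P33: take in full, 5 min for value 36 ; 40 left.
P23: take in full, 21 min for value 43 ; 19 left.
Take all of P19 (3 min, value 4) ; 16 min left.
P5: take in full, 16 min for value 10 ; 0 left.
Total value = 93.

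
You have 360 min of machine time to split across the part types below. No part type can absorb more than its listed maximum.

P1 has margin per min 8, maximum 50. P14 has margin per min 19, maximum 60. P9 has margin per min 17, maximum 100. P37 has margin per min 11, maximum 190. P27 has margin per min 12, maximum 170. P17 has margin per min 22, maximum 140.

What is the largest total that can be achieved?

Rank by margin per min: P17 22 > P14 19 > P9 17 > P27 12 > P37 11 > P1 8.
P17: +140 to 140 (cap) → 220 left.
Give P14 60 to hit its cap of 60 → 160 left.
P9 takes 100 to reach its cap of 100 → 60 left.
Only 60 left; P27 takes them to reach 60.
Total = 19×60 + 17×100 + 12×60 + 22×140 = 6640.

6640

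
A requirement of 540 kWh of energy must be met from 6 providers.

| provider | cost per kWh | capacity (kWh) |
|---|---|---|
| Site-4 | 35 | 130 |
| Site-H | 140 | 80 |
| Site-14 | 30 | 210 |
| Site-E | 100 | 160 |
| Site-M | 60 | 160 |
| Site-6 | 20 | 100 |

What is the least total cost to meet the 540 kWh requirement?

18850

Use providers in increasing cost order.
Site-6 at 20: take all 100 kWh ; 440 still needed.
Take 210 from Site-14 at 30 ; need 230 more.
Take 130 from Site-4 at 35 ; need 100 more.
Site-M (60): take the remaining 100 ; done.
Site-E, Site-H: unused.
Cost = 100×20 + 210×30 + 130×35 + 100×60 = 18850.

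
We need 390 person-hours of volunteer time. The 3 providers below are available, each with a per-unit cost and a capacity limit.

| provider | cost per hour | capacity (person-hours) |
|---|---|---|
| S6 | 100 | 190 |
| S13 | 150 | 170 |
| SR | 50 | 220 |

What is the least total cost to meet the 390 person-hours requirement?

Fill from the cheapest provider first.
SR (50): use full 220 ; 170 person-hours to go.
S6 (100): take the remaining 170 ; done.
S13: unused.
Cost = 220×50 + 170×100 = 28000.

28000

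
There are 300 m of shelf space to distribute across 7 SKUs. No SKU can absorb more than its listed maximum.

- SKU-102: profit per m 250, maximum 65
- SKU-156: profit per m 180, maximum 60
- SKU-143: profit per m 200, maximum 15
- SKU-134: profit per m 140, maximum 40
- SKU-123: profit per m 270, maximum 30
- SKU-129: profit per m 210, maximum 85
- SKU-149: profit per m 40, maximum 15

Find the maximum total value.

61800

Rank by profit per m: SKU-123 270 > SKU-102 250 > SKU-129 210 > SKU-143 200 > SKU-156 180 > SKU-134 140 > SKU-149 40.
SKU-123: +30 to 30 (cap) → 270 left.
Give SKU-102 65 to hit its cap of 65 → 205 left.
SKU-129 takes 85 to reach its cap of 85 → 120 left.
SKU-143 takes 15 to reach its cap of 15 → 105 left.
SKU-156 takes 60 to reach its cap of 60 → 45 left.
Give SKU-134 40 to hit its cap of 40 → 5 left.
SKU-149 has room for 15 but only 5 remain, so it gets 5.
Total = 250×65 + 180×60 + 200×15 + 140×40 + 270×30 + 210×85 + 40×5 = 61800.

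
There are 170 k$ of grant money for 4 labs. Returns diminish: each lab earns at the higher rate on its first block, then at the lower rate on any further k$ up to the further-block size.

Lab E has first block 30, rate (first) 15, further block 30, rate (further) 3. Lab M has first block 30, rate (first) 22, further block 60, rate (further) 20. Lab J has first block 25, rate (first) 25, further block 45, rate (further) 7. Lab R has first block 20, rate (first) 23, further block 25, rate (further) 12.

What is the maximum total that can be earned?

Rank every tier by rate: Lab J/tier1 25 > Lab R/tier1 23 > Lab M/tier1 22 > Lab M/tier2 20 > Lab E/tier1 15 > Lab R/tier2 12 > Lab J/tier2 7 > Lab E/tier2 3.
Lab J/tier1 (25): +25 ; 145 left.
Lab R/tier1 (23): +20 ; 125 left.
Lab M tier1 at 22: fill all 30 ; 95 left.
Lab M/tier2 (20): +60 ; 35 left.
Lab E tier1 at 15: fill all 30 ; 5 left.
Lab R tier2 at 12: only 5 left, fill 5.
Total = 25×25 + 23×20 + 22×30 + 20×60 + 15×30 + 12×5 = 3455.

3455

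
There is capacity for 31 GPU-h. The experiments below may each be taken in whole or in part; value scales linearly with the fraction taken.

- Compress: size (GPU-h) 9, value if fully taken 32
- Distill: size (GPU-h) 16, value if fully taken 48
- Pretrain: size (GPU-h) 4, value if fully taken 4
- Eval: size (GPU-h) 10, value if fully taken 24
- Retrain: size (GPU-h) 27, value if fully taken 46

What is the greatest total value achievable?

Sort by value density: Compress 32/9≈3.56, Distill 48/16≈3, Eval 24/10≈2.4, Retrain 46/27≈1.7, Pretrain 4/4≈1.
All 9 GPU-h of Compress fit (value 32) → 22 remain.
All 16 GPU-h of Distill fit (value 48) → 6 remain.
Fill the last 6 GPU-h with part of Eval: 6/10 of it earns 14.4.
Total value = 94.4.

94.4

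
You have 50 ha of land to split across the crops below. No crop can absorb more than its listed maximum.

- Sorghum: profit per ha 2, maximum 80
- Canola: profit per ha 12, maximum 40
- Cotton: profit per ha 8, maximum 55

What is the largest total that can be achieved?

Order the crops by profit per ha: Canola 12 > Cotton 8 > Sorghum 2.
Canola: +40 to 40 (cap) → 10 left.
Only 10 left; Cotton takes them to reach 10.
Total = 12×40 + 8×10 = 560.

560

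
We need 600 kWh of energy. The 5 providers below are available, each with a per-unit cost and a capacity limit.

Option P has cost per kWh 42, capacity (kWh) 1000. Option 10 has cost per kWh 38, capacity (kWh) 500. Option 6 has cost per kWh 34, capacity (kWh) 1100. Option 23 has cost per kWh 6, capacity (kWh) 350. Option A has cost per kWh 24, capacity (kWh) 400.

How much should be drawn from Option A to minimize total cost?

250

Cheapest first:
Option 23 at 6: take all 350 kWh → 250 still needed.
Take 250 from Option A at 24 to finish.
Option 6, Option 10, Option P: unused.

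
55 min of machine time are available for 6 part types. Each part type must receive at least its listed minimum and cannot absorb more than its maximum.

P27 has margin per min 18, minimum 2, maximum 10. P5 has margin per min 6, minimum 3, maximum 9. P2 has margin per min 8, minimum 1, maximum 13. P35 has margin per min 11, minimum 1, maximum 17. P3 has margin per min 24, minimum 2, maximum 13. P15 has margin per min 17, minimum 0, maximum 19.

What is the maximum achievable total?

Meeting every minimum uses 2+3+1+1+2+0 = 9 min, leaving 46.
Order the part types by margin per min: P3 24 > P27 18 > P15 17 > P35 11 > P2 8 > P5 6.
Give P3 11 more to hit its cap of 13 → 35 left.
P27: +8 to 10 (cap) → 27 left.
Give P15 19 more to hit its cap of 19 → 8 left.
Only 8 left; P35 takes them to reach 9.
Total = 18×10 + 6×3 + 8×1 + 11×9 + 24×13 + 17×19 = 940.

940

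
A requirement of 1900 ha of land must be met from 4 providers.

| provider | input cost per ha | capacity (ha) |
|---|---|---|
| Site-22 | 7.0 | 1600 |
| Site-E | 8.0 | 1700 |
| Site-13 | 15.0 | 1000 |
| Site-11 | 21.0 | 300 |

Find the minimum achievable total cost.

Use providers in increasing cost order.
Site-22 (7.0): use full 1600 ; 300 ha to go.
Take 300 from Site-E at 8.0 to finish.
Site-13, Site-11: unused.
Cost = 1600×7.0 + 300×8.0 = 13600.

13600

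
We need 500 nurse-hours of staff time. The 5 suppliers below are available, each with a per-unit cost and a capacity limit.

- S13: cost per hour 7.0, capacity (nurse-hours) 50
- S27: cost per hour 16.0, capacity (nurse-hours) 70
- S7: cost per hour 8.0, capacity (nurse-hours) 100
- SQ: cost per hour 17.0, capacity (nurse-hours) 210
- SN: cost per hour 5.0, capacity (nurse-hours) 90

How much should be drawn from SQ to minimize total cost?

190

Cheapest first:
SN at 5.0: take all 90 nurse-hours → 410 still needed.
Take 50 from S13 at 7.0 → need 360 more.
Take 100 from S7 at 8.0 → need 260 more.
S27 (16.0): use full 70 → 190 nurse-hours to go.
SQ at 17.0: take 190 of its 210 → requirement met.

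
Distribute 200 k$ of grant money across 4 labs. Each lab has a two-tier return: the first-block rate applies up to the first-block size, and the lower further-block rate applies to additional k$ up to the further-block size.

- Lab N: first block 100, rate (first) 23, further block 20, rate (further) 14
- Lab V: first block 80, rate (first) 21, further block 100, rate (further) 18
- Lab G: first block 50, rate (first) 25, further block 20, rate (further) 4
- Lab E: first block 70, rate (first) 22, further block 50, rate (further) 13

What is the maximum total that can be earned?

Rank every tier by rate: Lab G/first 25 > Lab N/first 23 > Lab E/first 22 > Lab V/first 21 > Lab V/second 18 > Lab N/second 14 > Lab E/second 13 > Lab G/second 4.
Fill Lab G first block (50 at 25) ; 150 left.
Fill Lab N first block (100 at 23) ; 50 left.
50 remain; put them into Lab E first at 22.
Total = 25×50 + 23×100 + 22×50 = 4650.

4650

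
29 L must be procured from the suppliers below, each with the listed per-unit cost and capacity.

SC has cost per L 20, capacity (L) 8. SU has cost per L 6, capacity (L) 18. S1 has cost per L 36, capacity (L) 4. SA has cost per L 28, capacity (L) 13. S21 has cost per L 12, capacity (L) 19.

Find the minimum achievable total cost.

240

Cheapest first:
SU at 6: take all 18 L ; 11 still needed.
S21 (12): take the remaining 11 ; done.
SC, SA, S1: unused.
Cost = 18×6 + 11×12 = 240.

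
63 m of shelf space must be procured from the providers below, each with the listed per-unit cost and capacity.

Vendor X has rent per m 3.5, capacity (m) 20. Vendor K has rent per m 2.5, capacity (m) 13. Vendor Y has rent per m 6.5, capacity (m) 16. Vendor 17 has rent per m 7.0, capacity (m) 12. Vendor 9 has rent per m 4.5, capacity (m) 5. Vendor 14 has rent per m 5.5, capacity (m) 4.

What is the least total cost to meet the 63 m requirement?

286

Fill from the cheapest provider first.
Take 13 from Vendor K at 2.5 — need 50 more.
Vendor X (3.5): use full 20 — 30 m to go.
Vendor 9 at 4.5: take all 5 m — 25 still needed.
Vendor 14 (5.5): use full 4 — 21 m to go.
Take 16 from Vendor Y at 6.5 — need 5 more.
Vendor 17 (7.0): take the remaining 5 — done.
Cost = 13×2.5 + 20×3.5 + 5×4.5 + 4×5.5 + 16×6.5 + 5×7.0 = 286.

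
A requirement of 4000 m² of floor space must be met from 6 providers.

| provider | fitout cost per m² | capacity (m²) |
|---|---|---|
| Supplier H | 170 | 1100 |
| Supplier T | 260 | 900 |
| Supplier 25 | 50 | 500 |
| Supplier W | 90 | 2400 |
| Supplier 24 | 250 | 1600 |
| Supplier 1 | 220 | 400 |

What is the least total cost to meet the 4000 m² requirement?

428000

Cheapest first:
Supplier 25 (50): use full 500 ; 3500 m² to go.
Supplier W at 90: take all 2400 m² ; 1100 still needed.
Supplier H at 170: take all 1100 m² ; 0 still needed.
Supplier 1, Supplier 24, Supplier T: unused.
Cost = 500×50 + 2400×90 + 1100×170 = 428000.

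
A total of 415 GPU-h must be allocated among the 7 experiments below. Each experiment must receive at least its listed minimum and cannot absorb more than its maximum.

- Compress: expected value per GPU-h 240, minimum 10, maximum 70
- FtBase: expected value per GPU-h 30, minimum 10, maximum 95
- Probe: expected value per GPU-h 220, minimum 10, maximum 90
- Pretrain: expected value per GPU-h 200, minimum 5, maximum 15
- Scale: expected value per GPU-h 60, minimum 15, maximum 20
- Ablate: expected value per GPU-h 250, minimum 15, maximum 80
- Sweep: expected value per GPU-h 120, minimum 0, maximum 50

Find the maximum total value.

Meeting every minimum uses 10+10+10+5+15+15+0 = 65 GPU-h, leaving 350.
Highest expected value per GPU-h first: Ablate 250 > Compress 240 > Probe 220 > Pretrain 200 > Sweep 120 > Scale 60 > FtBase 30.
Ablate takes 65 more to reach its cap of 80 → 285 left.
Compress takes 60 more to reach its cap of 70 → 225 left.
Give Probe 80 more to hit its cap of 90 → 145 left.
Pretrain: +10 to 15 (cap) → 135 left.
Sweep: +50 to 50 (cap) → 85 left.
Scale: +5 to 20 (cap) → 80 left.
Only 80 left; FtBase takes them to reach 90.
Total = 240×70 + 30×90 + 220×90 + 200×15 + 60×20 + 250×80 + 120×50 = 69500.

69500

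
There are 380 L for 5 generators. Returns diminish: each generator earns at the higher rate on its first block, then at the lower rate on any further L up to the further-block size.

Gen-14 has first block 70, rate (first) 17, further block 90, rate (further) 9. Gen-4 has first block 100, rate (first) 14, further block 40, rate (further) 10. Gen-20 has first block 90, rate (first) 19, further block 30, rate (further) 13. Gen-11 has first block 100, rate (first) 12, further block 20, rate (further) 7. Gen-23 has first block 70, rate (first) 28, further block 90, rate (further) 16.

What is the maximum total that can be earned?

7140

Rank every tier by rate: Gen-23/tier1 28 > Gen-20/tier1 19 > Gen-14/tier1 17 > Gen-23/tier2 16 > Gen-4/tier1 14 > Gen-20/tier2 13 > Gen-11/tier1 12 > Gen-4/tier2 10 > Gen-14/tier2 9 > Gen-11/tier2 7.
Fill Gen-23 tier1 block (70 at 28) ; 310 left.
Gen-20 tier1 at 19: fill all 90 ; 220 left.
Fill Gen-14 tier1 block (70 at 17) ; 150 left.
Gen-23/tier2 (16): +90 ; 60 left.
Gen-4/tier1: +60 of 100 at 14; pool empty.
Total = 28×70 + 19×90 + 17×70 + 16×90 + 14×60 = 7140.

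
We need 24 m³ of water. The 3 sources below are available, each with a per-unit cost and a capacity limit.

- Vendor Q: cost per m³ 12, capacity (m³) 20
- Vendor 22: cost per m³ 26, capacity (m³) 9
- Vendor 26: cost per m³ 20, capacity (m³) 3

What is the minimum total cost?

Cheapest first:
Take 20 from Vendor Q at 12 → need 4 more.
Take 3 from Vendor 26 at 20 → need 1 more.
Vendor 22 at 26: take 1 of its 9 → requirement met.
Cost = 20×12 + 3×20 + 1×26 = 326.

326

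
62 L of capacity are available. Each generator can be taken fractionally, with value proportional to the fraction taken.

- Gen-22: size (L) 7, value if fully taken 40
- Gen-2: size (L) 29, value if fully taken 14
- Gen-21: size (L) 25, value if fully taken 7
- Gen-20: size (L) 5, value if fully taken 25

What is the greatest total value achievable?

Sort by value density: Gen-22 40/7≈5.71, Gen-20 25/5≈5, Gen-2 14/29≈0.483, Gen-21 7/25≈0.28.
All 7 L of Gen-22 fit (value 40) — 55 remain.
Gen-20: take in full, 5 L for value 25 — 50 left.
All 29 L of Gen-2 fit (value 14) — 21 remain.
Only 21 L remain; take 21/25 of Gen-21 for value 7×21/25 = 5.88.
Total value = 84.88.

84.88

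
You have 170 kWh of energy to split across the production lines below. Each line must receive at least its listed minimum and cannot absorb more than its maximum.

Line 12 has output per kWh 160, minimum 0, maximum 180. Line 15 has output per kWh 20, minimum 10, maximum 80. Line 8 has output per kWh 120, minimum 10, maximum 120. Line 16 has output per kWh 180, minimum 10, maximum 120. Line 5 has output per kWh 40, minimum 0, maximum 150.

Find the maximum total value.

Meeting every minimum uses 0+10+10+10+0 = 30 kWh, leaving 140.
Highest output per kWh first: Line 16 180 > Line 12 160 > Line 8 120 > Line 5 40 > Line 15 20.
Line 16: +110 to 120 (cap) → 30 left.
Only 30 left; Line 12 takes them to reach 30.
Total = 160×30 + 20×10 + 120×10 + 180×120 = 27800.

27800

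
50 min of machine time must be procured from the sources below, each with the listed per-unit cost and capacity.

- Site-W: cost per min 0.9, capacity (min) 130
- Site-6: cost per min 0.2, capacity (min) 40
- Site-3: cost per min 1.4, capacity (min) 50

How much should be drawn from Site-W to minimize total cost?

10

Use sources in increasing cost order.
Site-6 at 0.2: take all 40 min → 10 still needed.
Site-W (0.9): take the remaining 10 → done.
Site-3: unused.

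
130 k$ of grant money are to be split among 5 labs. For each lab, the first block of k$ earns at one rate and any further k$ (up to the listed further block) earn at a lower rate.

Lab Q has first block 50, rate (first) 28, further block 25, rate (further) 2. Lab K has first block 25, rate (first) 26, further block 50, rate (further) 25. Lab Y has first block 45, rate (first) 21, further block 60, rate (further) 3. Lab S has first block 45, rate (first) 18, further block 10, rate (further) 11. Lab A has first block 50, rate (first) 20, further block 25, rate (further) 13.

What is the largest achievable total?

Treat each block as its own option and order by rate: Lab Q/tier1 28 > Lab K/tier1 26 > Lab K/tier2 25 > Lab Y/tier1 21 > Lab A/tier1 20 > Lab S/tier1 18 > Lab A/tier2 13 > Lab S/tier2 11 > Lab Y/tier2 3 > Lab Q/tier2 2.
Fill Lab Q tier1 block (50 at 28) → 80 left.
Fill Lab K tier1 block (25 at 26) → 55 left.
Fill Lab K tier2 block (50 at 25) → 5 left.
5 remain; put them into Lab Y tier1 at 21.
Total = 28×50 + 26×25 + 25×50 + 21×5 = 3405.

3405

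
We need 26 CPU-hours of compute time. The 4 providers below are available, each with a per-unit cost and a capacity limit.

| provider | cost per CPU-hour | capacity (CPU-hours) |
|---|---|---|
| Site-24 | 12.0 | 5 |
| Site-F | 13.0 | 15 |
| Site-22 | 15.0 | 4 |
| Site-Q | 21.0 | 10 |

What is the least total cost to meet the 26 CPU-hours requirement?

Use providers in increasing cost order.
Take 5 from Site-24 at 12.0 — need 21 more.
Site-F at 13.0: take all 15 CPU-hours — 6 still needed.
Site-22 (15.0): use full 4 — 2 CPU-hours to go.
Site-Q at 21.0: take 2 of its 10 — requirement met.
Cost = 5×12.0 + 15×13.0 + 4×15.0 + 2×21.0 = 357.

357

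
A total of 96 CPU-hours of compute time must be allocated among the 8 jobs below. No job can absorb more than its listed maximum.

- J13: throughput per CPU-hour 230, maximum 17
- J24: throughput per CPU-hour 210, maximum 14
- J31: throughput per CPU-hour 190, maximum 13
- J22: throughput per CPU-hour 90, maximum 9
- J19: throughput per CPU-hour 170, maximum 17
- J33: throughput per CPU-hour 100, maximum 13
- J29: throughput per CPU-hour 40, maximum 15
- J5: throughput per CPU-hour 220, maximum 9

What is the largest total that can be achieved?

16460

Order the jobs by throughput per CPU-hour: J13 230 > J5 220 > J24 210 > J31 190 > J19 170 > J33 100 > J22 90 > J29 40.
Give J13 17 to hit its cap of 17 → 79 left.
J5: +9 to 9 (cap) → 70 left.
J24: +14 to 14 (cap) → 56 left.
Give J31 13 to hit its cap of 13 → 43 left.
J19 takes 17 to reach its cap of 17 → 26 left.
J33: +13 to 13 (cap) → 13 left.
J22 takes 9 to reach its cap of 9 → 4 left.
Only 4 left; J29 takes them to reach 4.
Total = 230×17 + 210×14 + 190×13 + 90×9 + 170×17 + 100×13 + 40×4 + 220×9 = 16460.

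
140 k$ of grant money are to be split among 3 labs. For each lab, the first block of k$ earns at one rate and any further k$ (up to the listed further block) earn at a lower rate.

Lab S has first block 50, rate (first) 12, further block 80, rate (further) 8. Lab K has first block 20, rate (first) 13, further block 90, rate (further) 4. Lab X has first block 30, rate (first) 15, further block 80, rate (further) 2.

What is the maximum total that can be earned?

Order all 6 blocks by rate: Lab X/first 15 > Lab K/first 13 > Lab S/first 12 > Lab S/second 8 > Lab K/second 4 > Lab X/second 2.
Lab X first at 15: fill all 30 ; 110 left.
Lab K/first (13): +20 ; 90 left.
Fill Lab S first block (50 at 12) ; 40 left.
40 remain; put them into Lab S second at 8.
Total = 15×30 + 13×20 + 12×50 + 8×40 = 1630.

1630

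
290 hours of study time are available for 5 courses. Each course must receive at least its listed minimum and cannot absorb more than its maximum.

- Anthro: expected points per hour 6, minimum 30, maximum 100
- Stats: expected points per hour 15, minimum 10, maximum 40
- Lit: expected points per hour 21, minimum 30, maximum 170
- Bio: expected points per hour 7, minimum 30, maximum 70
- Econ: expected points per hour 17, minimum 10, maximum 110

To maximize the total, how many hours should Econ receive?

Meeting every minimum uses 30+10+30+30+10 = 110 hours, leaving 180.
Order the courses by expected points per hour: Lit 21 > Econ 17 > Stats 15 > Bio 7 > Anthro 6.
Give Lit 140 more to hit its cap of 170 ; 40 left.
Econ: +40 (room for 100) → 50. Pool exhausted.

50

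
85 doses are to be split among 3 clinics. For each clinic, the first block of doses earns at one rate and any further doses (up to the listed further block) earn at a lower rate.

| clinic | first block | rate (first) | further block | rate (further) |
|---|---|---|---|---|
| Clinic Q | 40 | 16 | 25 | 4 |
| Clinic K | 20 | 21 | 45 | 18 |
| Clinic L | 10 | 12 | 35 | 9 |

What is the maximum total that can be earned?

Order all 6 blocks by rate: Clinic K/T1 21 > Clinic K/T2 18 > Clinic Q/T1 16 > Clinic L/T1 12 > Clinic L/T2 9 > Clinic Q/T2 4.
Fill Clinic K T1 block (20 at 21) — 65 left.
Clinic K/T2 (18): +45 — 20 left.
Clinic Q/T1: +20 of 40 at 16; pool empty.
Total = 21×20 + 18×45 + 16×20 = 1550.

1550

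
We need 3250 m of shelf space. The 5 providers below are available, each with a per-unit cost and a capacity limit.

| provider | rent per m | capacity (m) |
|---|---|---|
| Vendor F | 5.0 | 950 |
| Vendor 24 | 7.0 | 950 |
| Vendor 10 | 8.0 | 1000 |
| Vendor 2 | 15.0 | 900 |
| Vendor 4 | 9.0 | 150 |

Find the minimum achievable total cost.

Cheapest first:
Take 950 from Vendor F at 5.0 ; need 2300 more.
Take 950 from Vendor 24 at 7.0 ; need 1350 more.
Take 1000 from Vendor 10 at 8.0 ; need 350 more.
Vendor 4 (9.0): use full 150 ; 200 m to go.
Vendor 2 (15.0): take the remaining 200 ; done.
Cost = 950×5.0 + 950×7.0 + 1000×8.0 + 150×9.0 + 200×15.0 = 23750.

23750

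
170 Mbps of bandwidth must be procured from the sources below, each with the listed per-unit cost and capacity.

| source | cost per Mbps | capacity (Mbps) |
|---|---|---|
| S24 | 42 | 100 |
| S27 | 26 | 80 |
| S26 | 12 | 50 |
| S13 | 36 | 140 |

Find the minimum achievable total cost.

Use sources in increasing cost order.
Take 50 from S26 at 12 — need 120 more.
Take 80 from S27 at 26 — need 40 more.
S13 at 36: take 40 of its 140 — requirement met.
S24: unused.
Cost = 50×12 + 80×26 + 40×36 = 4120.

4120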